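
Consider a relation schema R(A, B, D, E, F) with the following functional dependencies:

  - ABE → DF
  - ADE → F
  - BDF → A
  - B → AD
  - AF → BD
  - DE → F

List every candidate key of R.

(B, E); (A, D, E); (A, E, F)

Attribute E never appears on the right-hand side of any dependency, so E must belong to every candidate key.
{E}⁺ = {E}, which is not all of the schema, so we must add further attributes.
{B, E}⁺: B→AD adds A, D; DE→F adds F → {A, B, D, E, F}.
{A, D, E}⁺: ADE→F adds F; AF→BD adds B → {A, B, D, E, F}.
{A, E, F}⁺: AF→BD adds B, D → {A, B, D, E, F}.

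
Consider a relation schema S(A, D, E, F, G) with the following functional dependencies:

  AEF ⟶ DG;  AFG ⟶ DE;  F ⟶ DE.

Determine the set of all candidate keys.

{A, F}

Attributes A, F never appear on any right-hand side, so every candidate key must contain {A, F}.
{A, F}⁺ = {A, D, E, F, G}, which is all of the schema, so {A, F} is the only candidate key.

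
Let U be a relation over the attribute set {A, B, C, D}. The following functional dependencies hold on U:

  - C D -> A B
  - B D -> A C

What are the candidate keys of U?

Attribute D never appears on the right-hand side of any dependency, so D must belong to every candidate key.
{D}⁺ = {D}, which is not all of the schema, so we must add further attributes.
{B, D}⁺: BD→AC adds A, C → {A, B, C, D}.
{C, D}⁺: CD→AB adds A, B → {A, B, C, D}.
Any other superkey contains one of these as a subset, so there are no further candidate keys.

{B, D}, {C, D}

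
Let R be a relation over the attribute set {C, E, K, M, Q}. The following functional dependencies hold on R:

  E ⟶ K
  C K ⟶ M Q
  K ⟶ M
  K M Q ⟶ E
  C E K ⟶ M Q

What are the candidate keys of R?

{C, E}⁺: E→K adds K; CK→MQ adds M, Q → {C, E, K, M, Q}. Minimal: {E}⁺ = {E, K, M}; {C}⁺ = {C} — none reach the full schema.
{C, K}⁺: CK→MQ adds M, Q; KMQ→E adds E → {C, E, K, M, Q}. Minimal: {K}⁺ = {K, M}; {C}⁺ = {C} — none reach the full schema.

(C, E), (C, K)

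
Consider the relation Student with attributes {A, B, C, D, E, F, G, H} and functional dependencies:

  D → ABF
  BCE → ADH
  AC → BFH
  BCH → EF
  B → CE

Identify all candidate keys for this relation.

Attribute G never appears on the right-hand side of any dependency, so G must belong to every candidate key.
{G}⁺ = {G}, which is not all of the schema, so we must add further attributes.
{B, G}⁺: B→CE adds C, E; BCE→ADH adds A, D, H; AC→BFH adds F → {A, B, C, D, E, F, G, H}.
{D, G}⁺: D→ABF adds A, B, F; B→CE adds C, E; BCE→ADH adds H → {A, B, C, D, E, F, G, H}.
{A, C, G}⁺: AC→BFH adds B, F, H; BCH→EF adds E; BCE→ADH adds D → {A, B, C, D, E, F, G, H}.
Any other superkey contains one of these as a subset, so there are no further candidate keys.

(B, G), (D, G), (A, C, G)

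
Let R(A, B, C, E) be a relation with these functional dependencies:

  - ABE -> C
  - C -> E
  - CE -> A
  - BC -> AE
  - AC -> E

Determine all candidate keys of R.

{B, C}, {A, B, E}

Attribute B never appears on the right-hand side of any dependency, so B must belong to every candidate key.
{B}⁺ = {B}, which is not all of the schema, so we must add further attributes.
{B, C}⁺: C→E adds E; CE→A adds A → {A, B, C, E}.
{A, B, E}⁺: ABE→C adds C → {A, B, C, E}.
Any other superkey contains one of these as a subset, so there are no further candidate keys.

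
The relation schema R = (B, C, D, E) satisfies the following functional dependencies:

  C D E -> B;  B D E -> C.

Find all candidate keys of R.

Attributes D, E never appear on any right-hand side, so every candidate key must contain {D, E}.
{D, E}⁺ = {D, E}, which is not all of the schema, so we must add further attributes.
{B, D, E}⁺: BDE→C adds C → {B, C, D, E}.
{C, D, E}⁺: CDE→B adds B → {B, C, D, E}.

{B, D, E}; {C, D, E}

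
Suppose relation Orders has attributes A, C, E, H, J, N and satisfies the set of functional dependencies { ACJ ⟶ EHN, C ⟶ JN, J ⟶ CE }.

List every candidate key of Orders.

{A, C}⁺: C→JN adds J, N; J→CE adds E; ACJ→EHN adds H → {A, C, E, H, J, N}. Minimal: {C}⁺ = {C, E, J, N}; {A}⁺ = {A} — none reach the full schema.
{A, J}⁺: J→CE adds C, E; ACJ→EHN adds H, N → {A, C, E, H, J, N}. Minimal: {J}⁺ = {C, E, J, N}; {A}⁺ = {A} — none reach the full schema.

{A, C}; {A, J}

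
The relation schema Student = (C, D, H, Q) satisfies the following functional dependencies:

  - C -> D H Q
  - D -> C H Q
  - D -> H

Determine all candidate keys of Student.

{C}, {D}

{C}⁺: C→DHQ adds D, H, Q → {C, D, H, Q}.
{D}⁺: D→CHQ adds C, H, Q → {C, D, H, Q}.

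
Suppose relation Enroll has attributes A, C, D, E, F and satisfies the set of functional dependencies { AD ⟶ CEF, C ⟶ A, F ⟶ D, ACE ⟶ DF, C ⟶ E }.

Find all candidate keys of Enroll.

C, AD, AF

{C}⁺: C→A adds A; C→E adds E; ACE→DF adds D, F → {A, C, D, E, F}.
{A, D}⁺: AD→CEF adds C, E, F → {A, C, D, E, F}. Minimal: {D}⁺ = {D}; {A}⁺ = {A} — none reach the full schema.
{A, F}⁺: F→D adds D; AD→CEF adds C, E → {A, C, D, E, F}. Minimal: {F}⁺ = {D, F}; {A}⁺ = {A} — none reach the full schema.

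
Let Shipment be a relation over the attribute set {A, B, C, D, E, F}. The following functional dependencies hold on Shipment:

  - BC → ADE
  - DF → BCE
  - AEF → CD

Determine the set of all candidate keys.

Attribute F never appears on the right-hand side of any dependency, so F must belong to every candidate key.
{F}⁺ = {F}, which is not all of the schema, so we must add further attributes.
{D, F}⁺: DF→BCE adds B, C, E; BC→ADE adds A → {A, B, C, D, E, F}.
{A, E, F}⁺: AEF→CD adds C, D; DF→BCE adds B → {A, B, C, D, E, F}.
{B, C, F}⁺: BC→ADE adds A, D, E → {A, B, C, D, E, F}.
Any other superkey contains one of these as a subset, so there are no further candidate keys.

(D, F), (A, E, F), (B, C, F)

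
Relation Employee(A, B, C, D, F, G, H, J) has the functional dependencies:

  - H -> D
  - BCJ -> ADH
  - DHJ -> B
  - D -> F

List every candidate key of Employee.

BCGJ, CGHJ

Attributes C, G, J never appear on any right-hand side, so every candidate key must contain {C, G, J}.
{C, G, J}⁺ = {C, G, J}, which is not all of the schema, so we must add further attributes.
{B, C, G, J}⁺: BCJ→ADH adds A, D, H; D→F adds F → {A, B, C, D, F, G, H, J}.
{C, G, H, J}⁺: H→D adds D; DHJ→B adds B; D→F adds F; BCJ→ADH adds A → {A, B, C, D, F, G, H, J}.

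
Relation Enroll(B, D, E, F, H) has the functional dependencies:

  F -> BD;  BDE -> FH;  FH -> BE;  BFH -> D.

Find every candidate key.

{E, F}⁺: F→BD adds B, D; BDE→FH adds H → {B, D, E, F, H}.
{F, H}⁺: F→BD adds B, D; FH→BE adds E → {B, D, E, F, H}.
{B, D, E}⁺: BDE→FH adds F, H → {B, D, E, F, H}.

{E, F}, {F, H}, {B, D, E}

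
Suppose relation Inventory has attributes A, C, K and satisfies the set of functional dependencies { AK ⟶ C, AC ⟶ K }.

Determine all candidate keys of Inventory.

{A, C}, {A, K}

Attribute A never appears on the right-hand side of any dependency, so A must belong to every candidate key.
{A}⁺ = {A}, which is not all of the schema, so we must add further attributes.
{A, C}⁺: AC→K adds K → {A, C, K}. Minimal: {C}⁺ = {C}; {A}⁺ = {A} — none reach the full schema.
{A, K}⁺: AK→C adds C → {A, C, K}. Minimal: {K}⁺ = {K}; {A}⁺ = {A} — none reach the full schema.
Any other superkey contains one of these as a subset, so there are no further candidate keys.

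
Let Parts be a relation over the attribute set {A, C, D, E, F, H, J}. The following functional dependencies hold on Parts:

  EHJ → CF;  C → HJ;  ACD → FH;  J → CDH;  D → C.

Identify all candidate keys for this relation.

(A, C, E), (A, D, E), (A, E, J)

Attributes A, E never appear on any right-hand side, so every candidate key must contain {A, E}.
{A, E}⁺ = {A, E}, which is not all of the schema, so we must add further attributes.
{A, C, E}⁺: C→HJ adds H, J; J→CDH adds D; EHJ→CF adds F → {A, C, D, E, F, H, J}. Minimal: {C, E}⁺ = {C, D, E, F, H, J}; {A, E}⁺ = {A, E}; {A, C}⁺ = {A, C, D, F, H, J} — none reach the full schema.
{A, D, E}⁺: D→C adds C; C→HJ adds H, J; ACD→FH adds F → {A, C, D, E, F, H, J}. Minimal: {D, E}⁺ = {C, D, E, F, H, J}; {A, E}⁺ = {A, E}; {A, D}⁺ = {A, C, D, F, H, J} — none reach the full schema.
{A, E, J}⁺: J→CDH adds C, D, H; EHJ→CF adds F → {A, C, D, E, F, H, J}. Minimal: {E, J}⁺ = {C, D, E, F, H, J}; {A, J}⁺ = {A, C, D, F, H, J}; {A, E}⁺ = {A, E} — none reach the full schema.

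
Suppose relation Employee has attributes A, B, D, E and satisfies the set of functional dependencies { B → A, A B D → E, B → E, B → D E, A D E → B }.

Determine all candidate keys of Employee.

{B}⁺: B→A adds A; B→E adds E; B→DE adds D → {A, B, D, E}.
{A, D, E}⁺: ADE→B adds B → {A, B, D, E}.

{B}, {A, D, E}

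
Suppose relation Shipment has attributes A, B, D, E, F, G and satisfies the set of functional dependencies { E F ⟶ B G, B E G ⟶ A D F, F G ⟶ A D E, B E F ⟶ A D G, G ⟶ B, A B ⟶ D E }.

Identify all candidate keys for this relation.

AG, EF, EG, FG, ABF

{A, G}⁺: G→B adds B; AB→DE adds D, E; BEG→ADF adds F → {A, B, D, E, F, G}.
{E, F}⁺: EF→BG adds B, G; BEG→ADF adds A, D → {A, B, D, E, F, G}.
{E, G}⁺: G→B adds B; BEG→ADF adds A, D, F → {A, B, D, E, F, G}.
{F, G}⁺: FG→ADE adds A, D, E; G→B adds B → {A, B, D, E, F, G}.
{A, B, F}⁺: AB→DE adds D, E; EF→BG adds G → {A, B, D, E, F, G}.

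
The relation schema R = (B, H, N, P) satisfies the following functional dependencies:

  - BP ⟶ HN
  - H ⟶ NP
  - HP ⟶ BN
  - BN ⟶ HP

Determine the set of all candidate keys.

{H}⁺: H→NP adds N, P; HP→BN adds B → {B, H, N, P}.
{B, N}⁺: BN→HP adds H, P → {B, H, N, P}. Minimal: {N}⁺ = {N}; {B}⁺ = {B} — none reach the full schema.
{B, P}⁺: BP→HN adds H, N → {B, H, N, P}. Minimal: {P}⁺ = {P}; {B}⁺ = {B} — none reach the full schema.

{H}; {B, N}; {B, P}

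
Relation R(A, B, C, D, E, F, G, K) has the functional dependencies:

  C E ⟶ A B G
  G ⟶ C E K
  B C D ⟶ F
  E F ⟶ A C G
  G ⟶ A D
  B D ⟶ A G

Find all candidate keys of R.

{G}⁺: G→CEK adds C, E, K; G→AD adds A, D; CE→ABG adds B; BCD→F adds F → {A, B, C, D, E, F, G, K}.
{B, D}⁺: BD→AG adds A, G; G→CEK adds C, E, K; BCD→F adds F → {A, B, C, D, E, F, G, K}. Minimal: {D}⁺ = {D}; {B}⁺ = {B} — none reach the full schema.
{C, E}⁺: CE→ABG adds A, B, G; G→CEK adds K; G→AD adds D; BCD→F adds F → {A, B, C, D, E, F, G, K}. Minimal: {E}⁺ = {E}; {C}⁺ = {C} — none reach the full schema.
{E, F}⁺: EF→ACG adds A, C, G; G→AD adds D; CE→ABG adds B; G→CEK adds K → {A, B, C, D, E, F, G, K}. Minimal: {F}⁺ = {F}; {E}⁺ = {E} — none reach the full schema.
Any other superkey contains one of these as a subset, so there are no further candidate keys.

{G}, {B, D}, {C, E}, {E, F}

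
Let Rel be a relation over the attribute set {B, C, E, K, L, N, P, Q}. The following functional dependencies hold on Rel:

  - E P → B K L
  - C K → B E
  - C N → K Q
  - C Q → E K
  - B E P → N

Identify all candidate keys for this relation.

{C, E, P}, {C, K, P}, {C, N, P}, {C, P, Q}

Attributes C, P never appear on any right-hand side, so every candidate key must contain {C, P}.
{C, P}⁺ = {C, P}, which is not all of the schema, so we must add further attributes.
{C, E, P}⁺: EP→BKL adds B, K, L; BEP→N adds N; CN→KQ adds Q → {B, C, E, K, L, N, P, Q}.
{C, K, P}⁺: CK→BE adds B, E; BEP→N adds N; EP→BKL adds L; CN→KQ adds Q → {B, C, E, K, L, N, P, Q}.
{C, N, P}⁺: CN→KQ adds K, Q; CQ→EK adds E; EP→BKL adds B, L → {B, C, E, K, L, N, P, Q}.
{C, P, Q}⁺: CQ→EK adds E, K; EP→BKL adds B, L; BEP→N adds N → {B, C, E, K, L, N, P, Q}.
Any other superkey contains one of these as a subset, so there are no further candidate keys.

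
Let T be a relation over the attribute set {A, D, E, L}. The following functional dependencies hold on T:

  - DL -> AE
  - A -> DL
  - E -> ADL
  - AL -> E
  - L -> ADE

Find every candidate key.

{A}; {E}; {L}

{A}⁺: A→DL adds D, L; AL→E adds E → {A, D, E, L}.
{E}⁺: E→ADL adds A, D, L → {A, D, E, L}.
{L}⁺: L→ADE adds A, D, E → {A, D, E, L}.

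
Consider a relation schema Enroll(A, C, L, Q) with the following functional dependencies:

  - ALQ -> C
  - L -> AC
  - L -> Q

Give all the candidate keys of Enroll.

{L}

{L}⁺: L→AC adds A, C; L→Q adds Q → {A, C, L, Q}.
No other minimal superkey exists.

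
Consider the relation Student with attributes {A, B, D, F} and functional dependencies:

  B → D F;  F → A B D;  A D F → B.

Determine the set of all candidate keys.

{B}⁺: B→DF adds D, F; F→ABD adds A → {A, B, D, F}.
{F}⁺: F→ABD adds A, B, D → {A, B, D, F}.

B, F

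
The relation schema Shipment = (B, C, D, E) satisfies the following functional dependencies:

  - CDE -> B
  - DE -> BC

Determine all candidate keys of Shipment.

Attributes D, E never appear on any right-hand side, so every candidate key must contain {D, E}.
{D, E}⁺ = {B, C, D, E}, which is all of the schema, so {D, E} is the only candidate key.

{D, E}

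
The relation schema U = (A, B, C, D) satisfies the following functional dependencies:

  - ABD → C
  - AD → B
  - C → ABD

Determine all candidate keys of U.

C; AD

{C}⁺: C→ABD adds A, B, D → {A, B, C, D}.
{A, D}⁺: AD→B adds B; ABD→C adds C → {A, B, C, D}. Minimal: {D}⁺ = {D}; {A}⁺ = {A} — none reach the full schema.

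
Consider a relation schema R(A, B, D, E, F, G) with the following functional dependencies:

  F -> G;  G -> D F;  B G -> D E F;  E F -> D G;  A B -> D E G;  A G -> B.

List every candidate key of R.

{A, B}⁺: AB→DEG adds D, E, G; G→DF adds F → {A, B, D, E, F, G}. Minimal: {B}⁺ = {B}; {A}⁺ = {A} — none reach the full schema.
{A, F}⁺: F→G adds G; G→DF adds D; AG→B adds B; BG→DEF adds E → {A, B, D, E, F, G}. Minimal: {F}⁺ = {D, F, G}; {A}⁺ = {A} — none reach the full schema.
{A, G}⁺: G→DF adds D, F; AG→B adds B; BG→DEF adds E → {A, B, D, E, F, G}. Minimal: {G}⁺ = {D, F, G}; {A}⁺ = {A} — none reach the full schema.

{A, B}, {A, F}, {A, G}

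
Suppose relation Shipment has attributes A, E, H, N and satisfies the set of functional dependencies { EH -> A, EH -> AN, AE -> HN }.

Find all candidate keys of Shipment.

Attribute E never appears on the right-hand side of any dependency, so E must belong to every candidate key.
{E}⁺ = {E}, which is not all of the schema, so we must add further attributes.
{A, E}⁺: AE→HN adds H, N → {A, E, H, N}.
{E, H}⁺: EH→A adds A; EH→AN adds N → {A, E, H, N}.
Any other superkey contains one of these as a subset, so there are no further candidate keys.

{A, E}; {E, H}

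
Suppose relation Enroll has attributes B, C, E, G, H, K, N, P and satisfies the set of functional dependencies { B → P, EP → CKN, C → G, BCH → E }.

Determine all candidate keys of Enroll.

Attributes B, H never appear on any right-hand side, so every candidate key must contain {B, H}.
{B, H}⁺ = {B, H, P}, which is not all of the schema, so we must add further attributes.
{B, C, H}⁺: B→P adds P; C→G adds G; BCH→E adds E; EP→CKN adds K, N → {B, C, E, G, H, K, N, P}. Minimal: {C, H}⁺ = {C, G, H}; {B, H}⁺ = {B, H, P}; {B, C}⁺ = {B, C, G, P} — none reach the full schema.
{B, E, H}⁺: B→P adds P; EP→CKN adds C, K, N; C→G adds G → {B, C, E, G, H, K, N, P}. Minimal: {E, H}⁺ = {E, H}; {B, H}⁺ = {B, H, P}; {B, E}⁺ = {B, C, E, G, K, N, P} — none reach the full schema.
Any other superkey contains one of these as a subset, so there are no further candidate keys.

{B, C, H}, {B, E, H}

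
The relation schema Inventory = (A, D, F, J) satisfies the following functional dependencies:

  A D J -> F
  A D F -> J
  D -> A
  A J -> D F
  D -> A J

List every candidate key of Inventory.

{D}⁺: D→A adds A; D→AJ adds J; ADJ→F adds F → {A, D, F, J}.
{A, J}⁺: AJ→DF adds D, F → {A, D, F, J}. Minimal: {J}⁺ = {J}; {A}⁺ = {A} — none reach the full schema.

{D}, {A, J}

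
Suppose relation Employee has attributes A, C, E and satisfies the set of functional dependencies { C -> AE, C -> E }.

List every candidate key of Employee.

Attribute C never appears on the right-hand side of any dependency, so C must belong to every candidate key.
{C}⁺ = {A, C, E}, which is all of the schema, so {C} is the only candidate key.

(C)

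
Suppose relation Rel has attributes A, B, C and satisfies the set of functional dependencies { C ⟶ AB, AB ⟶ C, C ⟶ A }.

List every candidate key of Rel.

{C}, {A, B}

{C}⁺: C→AB adds A, B → {A, B, C}.
{A, B}⁺: AB→C adds C → {A, B, C}. Minimal: {B}⁺ = {B}; {A}⁺ = {A} — none reach the full schema.
Any other superkey contains one of these as a subset, so there are no further candidate keys.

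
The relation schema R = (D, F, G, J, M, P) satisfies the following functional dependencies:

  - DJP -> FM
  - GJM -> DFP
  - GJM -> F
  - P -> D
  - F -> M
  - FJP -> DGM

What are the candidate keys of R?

JP, FGJ, GJM

Attribute J never appears on the right-hand side of any dependency, so J must belong to every candidate key.
{J}⁺ = {J}, which is not all of the schema, so we must add further attributes.
{J, P}⁺: P→D adds D; DJP→FM adds F, M; FJP→DGM adds G → {D, F, G, J, M, P}. Minimal: {P}⁺ = {D, P}; {J}⁺ = {J} — none reach the full schema.
{F, G, J}⁺: F→M adds M; GJM→DFP adds D, P → {D, F, G, J, M, P}. Minimal: {G, J}⁺ = {G, J}; {F, J}⁺ = {F, J, M}; {F, G}⁺ = {F, G, M} — none reach the full schema.
{G, J, M}⁺: GJM→DFP adds D, F, P → {D, F, G, J, M, P}. Minimal: {J, M}⁺ = {J, M}; {G, M}⁺ = {G, M}; {G, J}⁺ = {G, J} — none reach the full schema.
Any other superkey contains one of these as a subset, so there are no further candidate keys.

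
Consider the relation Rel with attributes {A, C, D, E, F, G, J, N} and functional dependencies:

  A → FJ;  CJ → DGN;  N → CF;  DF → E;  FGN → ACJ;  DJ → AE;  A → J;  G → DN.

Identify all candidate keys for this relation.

(G); (A, C); (A, N); (C, J); (J, N)

{G}⁺: G→DN adds D, N; N→CF adds C, F; DF→E adds E; FGN→ACJ adds A, J → {A, C, D, E, F, G, J, N}.
{A, C}⁺: A→FJ adds F, J; CJ→DGN adds D, G, N; DF→E adds E → {A, C, D, E, F, G, J, N}.
{A, N}⁺: A→FJ adds F, J; N→CF adds C; CJ→DGN adds D, G; DF→E adds E → {A, C, D, E, F, G, J, N}.
{C, J}⁺: CJ→DGN adds D, G, N; N→CF adds F; DF→E adds E; FGN→ACJ adds A → {A, C, D, E, F, G, J, N}.
{J, N}⁺: N→CF adds C, F; CJ→DGN adds D, G; DF→E adds E; FGN→ACJ adds A → {A, C, D, E, F, G, J, N}.
Any other superkey contains one of these as a subset, so there are no further candidate keys.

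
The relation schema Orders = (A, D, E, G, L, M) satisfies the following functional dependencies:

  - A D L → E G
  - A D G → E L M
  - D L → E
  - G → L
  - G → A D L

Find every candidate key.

{G}⁺: G→L adds L; G→ADL adds A, D; ADL→EG adds E; ADG→ELM adds M → {A, D, E, G, L, M}.
{A, D, L}⁺: ADL→EG adds E, G; ADG→ELM adds M → {A, D, E, G, L, M}. Minimal: {D, L}⁺ = {D, E, L}; {A, L}⁺ = {A, L}; {A, D}⁺ = {A, D} — none reach the full schema.
Any other superkey contains one of these as a subset, so there are no further candidate keys.

(G), (A, D, L)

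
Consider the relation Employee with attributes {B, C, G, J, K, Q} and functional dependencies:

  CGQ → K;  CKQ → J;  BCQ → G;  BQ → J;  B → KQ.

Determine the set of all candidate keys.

BC

Attributes B, C never appear on any right-hand side, so every candidate key must contain {B, C}.
{B, C}⁺ = {B, C, G, J, K, Q}, which is all of the schema, so {B, C} is the only candidate key.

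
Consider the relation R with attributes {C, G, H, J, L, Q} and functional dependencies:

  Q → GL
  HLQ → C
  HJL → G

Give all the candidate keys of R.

HJQ

Attributes H, J, Q never appear on any right-hand side, so every candidate key must contain {H, J, Q}.
{H, J, Q}⁺ = {C, G, H, J, L, Q}, which is all of the schema, so {H, J, Q} is the only candidate key.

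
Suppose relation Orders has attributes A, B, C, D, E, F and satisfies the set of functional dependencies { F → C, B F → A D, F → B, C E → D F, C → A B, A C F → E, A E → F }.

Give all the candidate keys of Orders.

{F}⁺: F→C adds C; F→B adds B; C→AB adds A; ACF→E adds E; BF→AD adds D → {A, B, C, D, E, F}.
{A, E}⁺: AE→F adds F; F→C adds C; F→B adds B; CE→DF adds D → {A, B, C, D, E, F}. Minimal: {E}⁺ = {E}; {A}⁺ = {A} — none reach the full schema.
{C, E}⁺: CE→DF adds D, F; C→AB adds A, B → {A, B, C, D, E, F}. Minimal: {E}⁺ = {E}; {C}⁺ = {A, B, C} — none reach the full schema.

(F), (A, E), (C, E)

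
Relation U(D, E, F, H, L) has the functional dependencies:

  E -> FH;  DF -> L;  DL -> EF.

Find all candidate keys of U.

Attribute D never appears on the right-hand side of any dependency, so D must belong to every candidate key.
{D}⁺ = {D}, which is not all of the schema, so we must add further attributes.
{D, E}⁺: E→FH adds F, H; DF→L adds L → {D, E, F, H, L}.
{D, F}⁺: DF→L adds L; DL→EF adds E; E→FH adds H → {D, E, F, H, L}.
{D, L}⁺: DL→EF adds E, F; E→FH adds H → {D, E, F, H, L}.

{D, E}, {D, F}, {D, L}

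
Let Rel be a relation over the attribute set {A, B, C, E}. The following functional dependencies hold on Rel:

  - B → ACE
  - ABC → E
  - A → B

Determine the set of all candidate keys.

(A); (B)

{A}⁺: A→B adds B; B→ACE adds C, E → {A, B, C, E}.
{B}⁺: B→ACE adds A, C, E → {A, B, C, E}.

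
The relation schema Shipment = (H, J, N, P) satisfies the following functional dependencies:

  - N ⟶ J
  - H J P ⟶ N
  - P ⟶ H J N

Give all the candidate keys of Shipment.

Attribute P never appears on the right-hand side of any dependency, so P must belong to every candidate key.
{P}⁺ = {H, J, N, P}, which is all of the schema, so {P} is the only candidate key.

{P}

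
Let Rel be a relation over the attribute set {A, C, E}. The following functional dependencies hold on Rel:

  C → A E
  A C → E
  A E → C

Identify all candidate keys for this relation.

(C), (A, E)

{C}⁺: C→AE adds A, E → {A, C, E}.
{A, E}⁺: AE→C adds C → {A, C, E}. Minimal: {E}⁺ = {E}; {A}⁺ = {A} — none reach the full schema.
Any other superkey contains one of these as a subset, so there are no further candidate keys.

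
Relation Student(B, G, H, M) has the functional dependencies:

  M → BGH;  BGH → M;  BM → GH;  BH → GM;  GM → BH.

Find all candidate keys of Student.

{M}; {B, H}

{M}⁺: M→BGH adds B, G, H → {B, G, H, M}.
{B, H}⁺: BH→GM adds G, M → {B, G, H, M}. Minimal: {H}⁺ = {H}; {B}⁺ = {B} — none reach the full schema.
Any other superkey contains one of these as a subset, so there are no further candidate keys.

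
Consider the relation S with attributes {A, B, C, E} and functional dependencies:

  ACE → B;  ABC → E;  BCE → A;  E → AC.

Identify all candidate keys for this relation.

{E}; {A, B, C}

{E}⁺: E→AC adds A, C; ACE→B adds B → {A, B, C, E}.
{A, B, C}⁺: ABC→E adds E → {A, B, C, E}.
Any other superkey contains one of these as a subset, so there are no further candidate keys.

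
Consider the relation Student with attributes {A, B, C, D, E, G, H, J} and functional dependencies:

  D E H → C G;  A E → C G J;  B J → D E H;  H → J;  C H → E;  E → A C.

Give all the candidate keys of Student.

(B, E), (B, H), (B, J)

Attribute B never appears on the right-hand side of any dependency, so B must belong to every candidate key.
{B}⁺ = {B}, which is not all of the schema, so we must add further attributes.
{B, E}⁺: E→AC adds A, C; AE→CGJ adds G, J; BJ→DEH adds D, H → {A, B, C, D, E, G, H, J}. Minimal: {E}⁺ = {A, C, E, G, J}; {B}⁺ = {B} — none reach the full schema.
{B, H}⁺: H→J adds J; BJ→DEH adds D, E; E→AC adds A, C; DEH→CG adds G → {A, B, C, D, E, G, H, J}. Minimal: {H}⁺ = {H, J}; {B}⁺ = {B} — none reach the full schema.
{B, J}⁺: BJ→DEH adds D, E, H; E→AC adds A, C; DEH→CG adds G → {A, B, C, D, E, G, H, J}. Minimal: {J}⁺ = {J}; {B}⁺ = {B} — none reach the full schema.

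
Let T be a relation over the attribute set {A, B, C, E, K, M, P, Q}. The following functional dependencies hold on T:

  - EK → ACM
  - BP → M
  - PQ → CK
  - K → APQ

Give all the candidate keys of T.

{B, E, K}; {B, E, P, Q}

Attributes B, E never appear on any right-hand side, so every candidate key must contain {B, E}.
{B, E}⁺ = {B, E}, which is not all of the schema, so we must add further attributes.
{B, E, K}⁺: EK→ACM adds A, C, M; K→APQ adds P, Q → {A, B, C, E, K, M, P, Q}. Minimal: {E, K}⁺ = {A, C, E, K, M, P, Q}; {B, K}⁺ = {A, B, C, K, M, P, Q}; {B, E}⁺ = {B, E} — none reach the full schema.
{B, E, P, Q}⁺: BP→M adds M; PQ→CK adds C, K; K→APQ adds A → {A, B, C, E, K, M, P, Q}. Minimal: {E, P, Q}⁺ = {A, C, E, K, M, P, Q}; {B, P, Q}⁺ = {A, B, C, K, M, P, Q}; {B, E, Q}⁺ = {B, E, Q}; … — none reach the full schema.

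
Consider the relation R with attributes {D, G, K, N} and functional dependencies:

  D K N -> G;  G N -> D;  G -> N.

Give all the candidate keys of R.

Attribute K never appears on the right-hand side of any dependency, so K must belong to every candidate key.
{K}⁺ = {K}, which is not all of the schema, so we must add further attributes.
{G, K}⁺: G→N adds N; GN→D adds D → {D, G, K, N}. Minimal: {K}⁺ = {K}; {G}⁺ = {D, G, N} — none reach the full schema.
{D, K, N}⁺: DKN→G adds G → {D, G, K, N}. Minimal: {K, N}⁺ = {K, N}; {D, N}⁺ = {D, N}; {D, K}⁺ = {D, K} — none reach the full schema.

GK; DKN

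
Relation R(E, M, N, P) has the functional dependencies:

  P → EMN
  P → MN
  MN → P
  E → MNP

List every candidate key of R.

E, P, MN

{E}⁺: E→MNP adds M, N, P → {E, M, N, P}.
{P}⁺: P→EMN adds E, M, N → {E, M, N, P}.
{M, N}⁺: MN→P adds P; P→EMN adds E → {E, M, N, P}. Minimal: {N}⁺ = {N}; {M}⁺ = {M} — none reach the full schema.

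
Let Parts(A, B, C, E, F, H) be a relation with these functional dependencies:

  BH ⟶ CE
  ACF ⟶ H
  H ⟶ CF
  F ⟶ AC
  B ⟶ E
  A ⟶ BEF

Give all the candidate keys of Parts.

{A}⁺: A→BEF adds B, E, F; F→AC adds C; ACF→H adds H → {A, B, C, E, F, H}.
{F}⁺: F→AC adds A, C; A→BEF adds B, E; ACF→H adds H → {A, B, C, E, F, H}.
{H}⁺: H→CF adds C, F; F→AC adds A; A→BEF adds B, E → {A, B, C, E, F, H}.

{A}, {F}, {H}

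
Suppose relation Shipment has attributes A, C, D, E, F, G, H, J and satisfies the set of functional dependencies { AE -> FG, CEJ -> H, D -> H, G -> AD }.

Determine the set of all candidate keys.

{A, C, E, J}⁺: AE→FG adds F, G; CEJ→H adds H; G→AD adds D → {A, C, D, E, F, G, H, J}. Minimal: {C, E, J}⁺ = {C, E, H, J}; {A, E, J}⁺ = {A, D, E, F, G, H, J}; {A, C, J}⁺ = {A, C, J}; … — none reach the full schema.
{C, E, G, J}⁺: CEJ→H adds H; G→AD adds A, D; AE→FG adds F → {A, C, D, E, F, G, H, J}. Minimal: {E, G, J}⁺ = {A, D, E, F, G, H, J}; {C, G, J}⁺ = {A, C, D, G, H, J}; {C, E, J}⁺ = {C, E, H, J}; … — none reach the full schema.

(A, C, E, J); (C, E, G, J)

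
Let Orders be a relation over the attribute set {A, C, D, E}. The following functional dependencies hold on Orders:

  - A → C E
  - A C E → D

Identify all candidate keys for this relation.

Attribute A never appears on the right-hand side of any dependency, so A must belong to every candidate key.
{A}⁺ = {A, C, D, E}, which is all of the schema, so {A} is the only candidate key.

{A}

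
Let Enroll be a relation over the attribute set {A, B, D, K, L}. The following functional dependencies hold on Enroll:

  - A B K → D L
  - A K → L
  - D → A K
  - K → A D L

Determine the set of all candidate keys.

{B, D}⁺: D→AK adds A, K; K→ADL adds L → {A, B, D, K, L}. Minimal: {D}⁺ = {A, D, K, L}; {B}⁺ = {B} — none reach the full schema.
{B, K}⁺: K→ADL adds A, D, L → {A, B, D, K, L}. Minimal: {K}⁺ = {A, D, K, L}; {B}⁺ = {B} — none reach the full schema.
Any other superkey contains one of these as a subset, so there are no further candidate keys.

{B, D}; {B, K}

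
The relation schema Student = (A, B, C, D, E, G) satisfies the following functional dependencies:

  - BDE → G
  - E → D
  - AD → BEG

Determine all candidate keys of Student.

{A, C, D}⁺: AD→BEG adds B, E, G → {A, B, C, D, E, G}. Minimal: {C, D}⁺ = {C, D}; {A, D}⁺ = {A, B, D, E, G}; {A, C}⁺ = {A, C} — none reach the full schema.
{A, C, E}⁺: E→D adds D; AD→BEG adds B, G → {A, B, C, D, E, G}. Minimal: {C, E}⁺ = {C, D, E}; {A, E}⁺ = {A, B, D, E, G}; {A, C}⁺ = {A, C} — none reach the full schema.

{A, C, D}, {A, C, E}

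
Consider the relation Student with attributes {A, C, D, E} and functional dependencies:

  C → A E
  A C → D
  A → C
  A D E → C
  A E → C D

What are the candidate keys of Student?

{A}; {C}

{A}⁺: A→C adds C; C→AE adds E; AC→D adds D → {A, C, D, E}.
{C}⁺: C→AE adds A, E; AC→D adds D → {A, C, D, E}.
Any other superkey contains one of these as a subset, so there are no further candidate keys.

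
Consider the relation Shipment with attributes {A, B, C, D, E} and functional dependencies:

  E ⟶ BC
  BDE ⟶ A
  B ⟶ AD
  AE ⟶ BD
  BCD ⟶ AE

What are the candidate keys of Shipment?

(E); (B, C)

{E}⁺: E→BC adds B, C; B→AD adds A, D → {A, B, C, D, E}.
{B, C}⁺: B→AD adds A, D; BCD→AE adds E → {A, B, C, D, E}. Minimal: {C}⁺ = {C}; {B}⁺ = {A, B, D} — none reach the full schema.
Any other superkey contains one of these as a subset, so there are no further candidate keys.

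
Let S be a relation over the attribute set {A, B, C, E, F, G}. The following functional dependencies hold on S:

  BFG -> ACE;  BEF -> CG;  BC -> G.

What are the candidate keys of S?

{B, C, F}; {B, E, F}; {B, F, G}

{B, C, F}⁺: BC→G adds G; BFG→ACE adds A, E → {A, B, C, E, F, G}.
{B, E, F}⁺: BEF→CG adds C, G; BFG→ACE adds A → {A, B, C, E, F, G}.
{B, F, G}⁺: BFG→ACE adds A, C, E → {A, B, C, E, F, G}.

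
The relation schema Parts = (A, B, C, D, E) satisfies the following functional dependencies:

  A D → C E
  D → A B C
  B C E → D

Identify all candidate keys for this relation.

{D}⁺: D→ABC adds A, B, C; AD→CE adds E → {A, B, C, D, E}.
{B, C, E}⁺: BCE→D adds D; D→ABC adds A → {A, B, C, D, E}. Minimal: {C, E}⁺ = {C, E}; {B, E}⁺ = {B, E}; {B, C}⁺ = {B, C} — none reach the full schema.

(D), (B, C, E)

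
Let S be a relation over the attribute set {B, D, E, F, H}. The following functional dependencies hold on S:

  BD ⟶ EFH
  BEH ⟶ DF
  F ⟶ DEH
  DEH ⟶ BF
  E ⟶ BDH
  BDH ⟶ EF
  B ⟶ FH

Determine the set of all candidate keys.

{B}⁺: B→FH adds F, H; F→DEH adds D, E → {B, D, E, F, H}.
{E}⁺: E→BDH adds B, D, H; BDH→EF adds F → {B, D, E, F, H}.
{F}⁺: F→DEH adds D, E, H; DEH→BF adds B → {B, D, E, F, H}.

B; E; F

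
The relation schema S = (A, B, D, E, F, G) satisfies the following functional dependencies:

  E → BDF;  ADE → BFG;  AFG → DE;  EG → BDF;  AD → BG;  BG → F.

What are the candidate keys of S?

AD; AE; ABG; AFG

Attribute A never appears on the right-hand side of any dependency, so A must belong to every candidate key.
{A}⁺ = {A}, which is not all of the schema, so we must add further attributes.
{A, D}⁺: AD→BG adds B, G; BG→F adds F; AFG→DE adds E → {A, B, D, E, F, G}.
{A, E}⁺: E→BDF adds B, D, F; ADE→BFG adds G → {A, B, D, E, F, G}.
{A, B, G}⁺: BG→F adds F; AFG→DE adds D, E → {A, B, D, E, F, G}.
{A, F, G}⁺: AFG→DE adds D, E; EG→BDF adds B → {A, B, D, E, F, G}.
Any other superkey contains one of these as a subset, so there are no further candidate keys.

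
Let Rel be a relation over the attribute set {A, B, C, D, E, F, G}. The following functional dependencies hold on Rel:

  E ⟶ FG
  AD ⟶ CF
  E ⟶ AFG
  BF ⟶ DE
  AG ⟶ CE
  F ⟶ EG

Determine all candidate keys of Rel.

{B, E}⁺: E→FG adds F, G; E→AFG adds A; BF→DE adds D; AG→CE adds C → {A, B, C, D, E, F, G}. Minimal: {E}⁺ = {A, C, E, F, G}; {B}⁺ = {B} — none reach the full schema.
{B, F}⁺: BF→DE adds D, E; F→EG adds G; E→AFG adds A; AG→CE adds C → {A, B, C, D, E, F, G}. Minimal: {F}⁺ = {A, C, E, F, G}; {B}⁺ = {B} — none reach the full schema.
{A, B, D}⁺: AD→CF adds C, F; BF→DE adds E; F→EG adds G → {A, B, C, D, E, F, G}. Minimal: {B, D}⁺ = {B, D}; {A, D}⁺ = {A, C, D, E, F, G}; {A, B}⁺ = {A, B} — none reach the full schema.
{A, B, G}⁺: AG→CE adds C, E; E→FG adds F; BF→DE adds D → {A, B, C, D, E, F, G}. Minimal: {B, G}⁺ = {B, G}; {A, G}⁺ = {A, C, E, F, G}; {A, B}⁺ = {A, B} — none reach the full schema.
Any other superkey contains one of these as a subset, so there are no further candidate keys.

{B, E}, {B, F}, {A, B, D}, {A, B, G}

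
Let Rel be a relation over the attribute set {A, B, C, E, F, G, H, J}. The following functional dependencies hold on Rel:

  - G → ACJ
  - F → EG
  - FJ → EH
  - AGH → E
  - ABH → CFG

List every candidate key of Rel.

(B, F), (A, B, H), (B, G, H)

Attribute B never appears on the right-hand side of any dependency, so B must belong to every candidate key.
{B}⁺ = {B}, which is not all of the schema, so we must add further attributes.
{B, F}⁺: F→EG adds E, G; G→ACJ adds A, C, J; FJ→EH adds H → {A, B, C, E, F, G, H, J}. Minimal: {F}⁺ = {A, C, E, F, G, H, J}; {B}⁺ = {B} — none reach the full schema.
{A, B, H}⁺: ABH→CFG adds C, F, G; G→ACJ adds J; F→EG adds E → {A, B, C, E, F, G, H, J}. Minimal: {B, H}⁺ = {B, H}; {A, H}⁺ = {A, H}; {A, B}⁺ = {A, B} — none reach the full schema.
{B, G, H}⁺: G→ACJ adds A, C, J; AGH→E adds E; ABH→CFG adds F → {A, B, C, E, F, G, H, J}. Minimal: {G, H}⁺ = {A, C, E, G, H, J}; {B, H}⁺ = {B, H}; {B, G}⁺ = {A, B, C, G, J} — none reach the full schema.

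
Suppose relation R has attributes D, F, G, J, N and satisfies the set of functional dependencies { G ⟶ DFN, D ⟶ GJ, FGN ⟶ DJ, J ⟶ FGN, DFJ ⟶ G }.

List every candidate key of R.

D; G; J

{D}⁺: D→GJ adds G, J; J→FGN adds F, N → {D, F, G, J, N}.
{G}⁺: G→DFN adds D, F, N; D→GJ adds J → {D, F, G, J, N}.
{J}⁺: J→FGN adds F, G, N; G→DFN adds D → {D, F, G, J, N}.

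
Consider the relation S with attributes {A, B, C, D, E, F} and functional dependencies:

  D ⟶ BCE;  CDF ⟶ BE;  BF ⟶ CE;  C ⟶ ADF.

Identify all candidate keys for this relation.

{C}⁺: C→ADF adds A, D, F; D→BCE adds B, E → {A, B, C, D, E, F}.
{D}⁺: D→BCE adds B, C, E; C→ADF adds A, F → {A, B, C, D, E, F}.
{B, F}⁺: BF→CE adds C, E; C→ADF adds A, D → {A, B, C, D, E, F}. Minimal: {F}⁺ = {F}; {B}⁺ = {B} — none reach the full schema.

C, D, BF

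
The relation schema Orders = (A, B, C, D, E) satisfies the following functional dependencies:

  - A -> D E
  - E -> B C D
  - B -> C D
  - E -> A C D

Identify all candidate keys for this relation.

A, E

{A}⁺: A→DE adds D, E; E→BCD adds B, C → {A, B, C, D, E}.
{E}⁺: E→BCD adds B, C, D; E→ACD adds A → {A, B, C, D, E}.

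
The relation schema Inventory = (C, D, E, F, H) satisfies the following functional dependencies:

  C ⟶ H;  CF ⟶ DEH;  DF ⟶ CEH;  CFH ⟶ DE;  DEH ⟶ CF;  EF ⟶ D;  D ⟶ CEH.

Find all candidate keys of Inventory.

{D}⁺: D→CEH adds C, E, H; DEH→CF adds F → {C, D, E, F, H}.
{C, F}⁺: C→H adds H; CF→DEH adds D, E → {C, D, E, F, H}.
{E, F}⁺: EF→D adds D; D→CEH adds C, H → {C, D, E, F, H}.
Any other superkey contains one of these as a subset, so there are no further candidate keys.

(D), (C, F), (E, F)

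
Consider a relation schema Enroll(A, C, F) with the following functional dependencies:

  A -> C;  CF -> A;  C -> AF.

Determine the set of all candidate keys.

(A), (C)

{A}⁺: A→C adds C; C→AF adds F → {A, C, F}.
{C}⁺: C→AF adds A, F → {A, C, F}.
Any other superkey contains one of these as a subset, so there are no further candidate keys.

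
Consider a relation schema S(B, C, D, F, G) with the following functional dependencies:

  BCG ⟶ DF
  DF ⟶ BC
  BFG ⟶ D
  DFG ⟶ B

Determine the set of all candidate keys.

{B, C, G}⁺: BCG→DF adds D, F → {B, C, D, F, G}.
{B, F, G}⁺: BFG→D adds D; DF→BC adds C → {B, C, D, F, G}.
{D, F, G}⁺: DF→BC adds B, C → {B, C, D, F, G}.
Any other superkey contains one of these as a subset, so there are no further candidate keys.

{B, C, G}; {B, F, G}; {D, F, G}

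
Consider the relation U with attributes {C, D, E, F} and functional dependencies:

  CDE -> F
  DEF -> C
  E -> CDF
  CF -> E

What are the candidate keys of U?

{E}⁺: E→CDF adds C, D, F → {C, D, E, F}.
{C, F}⁺: CF→E adds E; E→CDF adds D → {C, D, E, F}. Minimal: {F}⁺ = {F}; {C}⁺ = {C} — none reach the full schema.

{E}, {C, F}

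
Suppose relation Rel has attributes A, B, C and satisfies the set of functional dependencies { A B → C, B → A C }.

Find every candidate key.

Attribute B never appears on the right-hand side of any dependency, so B must belong to every candidate key.
{B}⁺ = {A, B, C}, which is all of the schema, so {B} is the only candidate key.

{B}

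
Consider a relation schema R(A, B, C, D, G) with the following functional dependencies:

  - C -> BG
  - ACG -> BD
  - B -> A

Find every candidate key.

{C}⁺: C→BG adds B, G; B→A adds A; ACG→BD adds D → {A, B, C, D, G}.
No other minimal superkey exists.

{C}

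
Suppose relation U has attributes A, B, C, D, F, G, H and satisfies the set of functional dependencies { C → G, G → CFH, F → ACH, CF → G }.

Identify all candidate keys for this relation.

Attributes B, D never appear on any right-hand side, so every candidate key must contain {B, D}.
{B, D}⁺ = {B, D}, which is not all of the schema, so we must add further attributes.
{B, C, D}⁺: C→G adds G; G→CFH adds F, H; F→ACH adds A → {A, B, C, D, F, G, H}. Minimal: {C, D}⁺ = {A, C, D, F, G, H}; {B, D}⁺ = {B, D}; {B, C}⁺ = {A, B, C, F, G, H} — none reach the full schema.
{B, D, F}⁺: F→ACH adds A, C, H; CF→G adds G → {A, B, C, D, F, G, H}. Minimal: {D, F}⁺ = {A, C, D, F, G, H}; {B, F}⁺ = {A, B, C, F, G, H}; {B, D}⁺ = {B, D} — none reach the full schema.
{B, D, G}⁺: G→CFH adds C, F, H; F→ACH adds A → {A, B, C, D, F, G, H}. Minimal: {D, G}⁺ = {A, C, D, F, G, H}; {B, G}⁺ = {A, B, C, F, G, H}; {B, D}⁺ = {B, D} — none reach the full schema.

{B, C, D}, {B, D, F}, {B, D, G}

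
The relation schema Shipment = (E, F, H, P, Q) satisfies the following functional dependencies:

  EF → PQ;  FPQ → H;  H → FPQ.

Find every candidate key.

{E, F}, {E, H}

Attribute E never appears on the right-hand side of any dependency, so E must belong to every candidate key.
{E}⁺ = {E}, which is not all of the schema, so we must add further attributes.
{E, F}⁺: EF→PQ adds P, Q; FPQ→H adds H → {E, F, H, P, Q}.
{E, H}⁺: H→FPQ adds F, P, Q → {E, F, H, P, Q}.
Any other superkey contains one of these as a subset, so there are no further candidate keys.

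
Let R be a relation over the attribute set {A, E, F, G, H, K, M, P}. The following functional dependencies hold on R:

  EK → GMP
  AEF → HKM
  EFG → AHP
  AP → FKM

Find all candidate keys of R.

{A, E, F}⁺: AEF→HKM adds H, K, M; EK→GMP adds G, P → {A, E, F, G, H, K, M, P}.
{A, E, K}⁺: EK→GMP adds G, M, P; AP→FKM adds F; AEF→HKM adds H → {A, E, F, G, H, K, M, P}.
{A, E, P}⁺: AP→FKM adds F, K, M; EK→GMP adds G; AEF→HKM adds H → {A, E, F, G, H, K, M, P}.
{E, F, G}⁺: EFG→AHP adds A, H, P; AP→FKM adds K, M → {A, E, F, G, H, K, M, P}.
{E, F, K}⁺: EK→GMP adds G, M, P; EFG→AHP adds A, H → {A, E, F, G, H, K, M, P}.

AEF, AEK, AEP, EFG, EFK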